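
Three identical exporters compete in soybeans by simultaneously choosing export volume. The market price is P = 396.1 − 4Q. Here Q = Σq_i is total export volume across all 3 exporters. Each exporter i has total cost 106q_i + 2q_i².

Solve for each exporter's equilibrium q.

14.505

A representative exporter's profit is π_i = q_i(396.1 − 4Q) − 106q_i − 2q_i², with Q = q_i + Σ_{j≠i} q_j.
First-order condition: 290.1 − 12q_i − 4Σ_{j≠i} q_j = 0.
In a symmetric equilibrium every exporter chooses the same q, so Σ_{j≠i} q_j = 2q. The condition becomes 290.1 − 20q = 0, giving q = 290.1/20 = 14.505.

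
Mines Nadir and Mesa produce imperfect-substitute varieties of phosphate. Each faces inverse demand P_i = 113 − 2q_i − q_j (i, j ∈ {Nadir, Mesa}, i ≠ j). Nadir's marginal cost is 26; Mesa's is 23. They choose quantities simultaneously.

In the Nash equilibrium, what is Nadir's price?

60.4

Mine Nadir's profit: π = q_{Nadir}(113 − 2q_{Nadir} − q_{Mesa}) − 26q_{Nadir}.
∂π/∂q_{Nadir} = 87 − 4q_{Nadir} − q_{Mesa} = 0 ⇒ q_{Nadir} = 21.75 − 0.25q_{Mesa}.
Similarly q_{Mesa} = 22.5 − 0.25q_{Nadir}.
Plugging q_{Mesa} into Nadir's best response: q_{Nadir} = 21.75 − 0.25(22.5 − 0.25q_{Nadir}) ⇒ 0.9375q_{Nadir} = 16.125, so q_{Nadir} = 17.2.
Then q_{Mesa} = 22.5 − 0.25·17.2 = 18.2.
P_{Nadir} = 113 − 2·17.2 − 18.2 = 60.4.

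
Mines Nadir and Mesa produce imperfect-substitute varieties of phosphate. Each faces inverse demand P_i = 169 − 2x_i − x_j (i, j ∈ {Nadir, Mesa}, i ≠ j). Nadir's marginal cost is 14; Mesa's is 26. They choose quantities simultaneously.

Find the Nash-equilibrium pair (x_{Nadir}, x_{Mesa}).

Mine Nadir's profit: π = x_{Nadir}(169 − 2x_{Nadir} − x_{Mesa}) − 14x_{Nadir}.
∂π/∂x_{Nadir} = 155 − 4x_{Nadir} − x_{Mesa} = 0 ⇒ x_{Nadir} = 38.75 − 0.25x_{Mesa}.
Similarly x_{Mesa} = 35.75 − 0.25x_{Nadir}.
Substituting the second reaction function into the first: x_{Nadir} = 38.75 − 0.25(35.75 − 0.25x_{Nadir}), which gives 0.9375x_{Nadir} = 29.8125 ⇒ x_{Nadir} = 31.8.
Then x_{Mesa} = 35.75 − 0.25·31.8 = 27.8.

31.8, 27.8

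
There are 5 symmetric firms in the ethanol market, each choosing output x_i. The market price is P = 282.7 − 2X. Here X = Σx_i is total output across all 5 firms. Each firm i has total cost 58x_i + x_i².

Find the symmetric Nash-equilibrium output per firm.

16.05

A representative firm's profit is π_i = x_i(282.7 − 2X) − 58x_i − x_i², with X = x_i + Σ_{j≠i} x_j.
First-order condition: 224.7 − 6x_i − 2Σ_{j≠i} x_j = 0.
With identical firms, set every x_j = x: then 224.7 − 6x − 8x = 0, i.e. x = 224.7/14 = 16.05.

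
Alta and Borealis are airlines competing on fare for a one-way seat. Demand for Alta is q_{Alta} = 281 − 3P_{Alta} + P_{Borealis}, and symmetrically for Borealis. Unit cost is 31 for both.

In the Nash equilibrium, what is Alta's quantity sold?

Alta's profit: π = (P_{Alta} − 31)(281 − 3P_{Alta} + P_{Borealis}).
∂π/∂P_{Alta} = 374 − 6P_{Alta} + P_{Borealis} = 0 ⇒ P_{Alta} = 187/3 + (1/6)P_{Borealis}.
The game is symmetric, so in equilibrium P_{Borealis} = P_{Alta}: the reaction function gives (5/6)P_{Alta} = 187/3, hence P_{Alta} = 74.8.
q_{Alta} = 281 − 3·74.8 + 74.8 = 131.4.

131.4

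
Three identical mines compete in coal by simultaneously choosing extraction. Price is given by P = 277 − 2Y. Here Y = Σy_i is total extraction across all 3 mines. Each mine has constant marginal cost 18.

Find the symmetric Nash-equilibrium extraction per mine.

32.375

A representative mine's profit is π_i = y_i(277 − 2Y) − 18y_i, with Y = y_i + Σ_{j≠i} y_j.
First-order condition: 259 − 4y_i − 2Σ_{j≠i} y_j = 0.
In a symmetric equilibrium every mine chooses the same y, so Σ_{j≠i} y_j = 2y. The condition becomes 259 − 8y = 0, giving y = 259/8 = 32.375.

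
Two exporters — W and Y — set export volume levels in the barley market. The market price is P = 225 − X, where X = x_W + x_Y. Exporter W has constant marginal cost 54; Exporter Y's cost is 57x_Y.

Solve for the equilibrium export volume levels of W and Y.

58, 55

Exporter W's profit: π = x_W(225 − (x_W + x_Y)) − 54x_W.
∂π/∂x_W = 171 − 2x_W − x_Y = 0, so x_W = 85.5 − 0.5x_Y.
By the same steps for Y: x_Y = 84 − 0.5x_W.
Solving the two reaction functions simultaneously: (1 − (−0.5)(−0.5))x_W = 85.5 − 0.5·84, so 0.75x_W = 43.5 and x_W = 58.
Then x_Y = 84 − 0.5·58 = 55.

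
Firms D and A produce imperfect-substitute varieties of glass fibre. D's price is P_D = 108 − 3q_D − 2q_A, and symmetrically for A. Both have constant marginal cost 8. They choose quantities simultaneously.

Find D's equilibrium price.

Firm D's profit: π = q_D(108 − 3q_D − 2q_A) − 8q_D.
∂π/∂q_D = 100 − 6q_D − 2q_A = 0 ⇒ q_D = 50/3 − (1/3)q_A.
The game is symmetric, so in equilibrium q_A = q_D: the reaction function gives (4/3)q_D = 50/3, hence q_D = 12.5.
P_D = 108 − 3·12.5 − 2·12.5 = 45.5.

45.5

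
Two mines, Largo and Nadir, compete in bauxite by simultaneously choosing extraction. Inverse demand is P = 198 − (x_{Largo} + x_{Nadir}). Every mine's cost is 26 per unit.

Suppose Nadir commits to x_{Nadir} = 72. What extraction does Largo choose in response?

50

Mine Largo's profit: π = x_{Largo}(198 − (x_{Largo} + x_{Nadir})) − 26x_{Largo}.
∂π/∂x_{Largo} = 172 − 2x_{Largo} − x_{Nadir} = 0, so x_{Largo} = 86 − 0.5x_{Nadir}.
At x_{Nadir} = 72: x_{Largo} = 86 − 0.5·72 = 50.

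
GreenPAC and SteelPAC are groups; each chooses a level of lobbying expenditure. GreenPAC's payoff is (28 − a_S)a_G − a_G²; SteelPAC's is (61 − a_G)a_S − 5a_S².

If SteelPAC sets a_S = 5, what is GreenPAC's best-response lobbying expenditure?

11.5

Expanding GreenPAC's payoff: 28a_G − a_Sa_G − a_G².
∂π/∂a_G = 28 − a_S − 2a_G = 0, so a_G = 14 − 0.5a_S.
At a_S = 5: a_G = 14 − 0.5·5 = 11.5.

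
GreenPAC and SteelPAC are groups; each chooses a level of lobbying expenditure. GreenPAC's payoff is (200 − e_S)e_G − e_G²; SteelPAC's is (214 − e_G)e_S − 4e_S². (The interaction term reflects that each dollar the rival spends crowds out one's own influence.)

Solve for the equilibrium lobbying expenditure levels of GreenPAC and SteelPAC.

Expanding GreenPAC's payoff: 200e_G − e_Se_G − e_G².
∂π/∂e_G = 200 − e_S − 2e_G = 0, so e_G = 100 − 0.5e_S.
Likewise for SteelPAC: e_S = 26.75 − 0.125e_G.
Solving the two reaction functions simultaneously: (1 − (−0.5)(−0.125))e_G = 100 − 0.5·26.75, so 0.9375e_G = 86.625 and e_G = 92.4.
Then e_S = 26.75 − 0.125·92.4 = 15.2.

92.4, 15.2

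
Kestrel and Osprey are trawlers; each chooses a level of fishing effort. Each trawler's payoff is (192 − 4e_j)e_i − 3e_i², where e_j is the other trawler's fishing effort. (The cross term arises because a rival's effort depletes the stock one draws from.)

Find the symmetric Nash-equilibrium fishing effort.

19.2

Kestrel's payoff is (192 − 4e_O)e_K − 3e_K².
∂π/∂e_K = 192 − 4e_O − 6e_K = 0, so e_K = 32 − (2/3)e_O.
By symmetry e_O = e_K; substituting into the reaction function, (5/3)e_K = 32 and e_K = 19.2.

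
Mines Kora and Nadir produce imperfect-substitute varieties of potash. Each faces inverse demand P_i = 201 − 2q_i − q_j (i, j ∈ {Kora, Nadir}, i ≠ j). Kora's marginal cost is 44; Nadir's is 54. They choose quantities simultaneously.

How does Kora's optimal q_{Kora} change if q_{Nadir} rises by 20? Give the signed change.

-5

Mine Kora's profit: π = q_{Kora}(201 − 2q_{Kora} − q_{Nadir}) − 44q_{Kora}.
∂π/∂q_{Kora} = 157 − 4q_{Kora} − q_{Nadir} = 0 ⇒ q_{Kora} = 39.25 − 0.25q_{Nadir}.
The reaction-function slope is −0.25, so a 20-unit rise in q_{Nadir} moves q_{Kora} by −0.25 × 20 = −5. Kora's best response falls — the actions are strategic substitutes.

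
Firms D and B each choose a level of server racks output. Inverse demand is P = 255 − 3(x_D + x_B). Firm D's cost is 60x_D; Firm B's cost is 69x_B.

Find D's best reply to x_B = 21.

Firm D's profit: π = x_D(255 − 3(x_D + x_B)) − 60x_D.
∂π/∂x_D = 195 − 6x_D − 3x_B = 0, so x_D = 32.5 − 0.5x_B.
At x_B = 21: x_D = 32.5 − 0.5·21 = 22.

22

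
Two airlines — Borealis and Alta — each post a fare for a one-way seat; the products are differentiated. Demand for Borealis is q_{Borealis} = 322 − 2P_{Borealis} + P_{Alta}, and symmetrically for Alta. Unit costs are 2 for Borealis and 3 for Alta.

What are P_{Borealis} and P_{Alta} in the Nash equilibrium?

108.8, 109.2

Borealis's profit: π = (P_{Borealis} − 2)(322 − 2P_{Borealis} + P_{Alta}).
∂π/∂P_{Borealis} = 326 − 4P_{Borealis} + P_{Alta} = 0 ⇒ P_{Borealis} = 81.5 + 0.25P_{Alta}.
Similarly P_{Alta} = 82 + 0.25P_{Borealis}.
Plugging P_{Alta} into Borealis's best response: P_{Borealis} = 81.5 + 0.25(82 + 0.25P_{Borealis}) ⇒ 0.9375P_{Borealis} = 102, so P_{Borealis} = 108.8.
Then P_{Alta} = 82 + 0.25·108.8 = 109.2.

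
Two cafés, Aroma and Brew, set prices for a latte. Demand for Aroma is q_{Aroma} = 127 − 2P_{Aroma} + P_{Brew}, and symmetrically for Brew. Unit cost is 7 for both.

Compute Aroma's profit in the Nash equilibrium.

3200

Aroma's profit: π = (P_{Aroma} − 7)(127 − 2P_{Aroma} + P_{Brew}).
∂π/∂P_{Aroma} = 141 − 4P_{Aroma} + P_{Brew} = 0 ⇒ P_{Aroma} = 35.25 + 0.25P_{Brew}.
The game is symmetric, so in equilibrium P_{Brew} = P_{Aroma}: the reaction function gives 0.75P_{Aroma} = 35.25, hence P_{Aroma} = 47.
q_{Aroma} = 127 − 2·47 + 47 = 80.
Profit = (47 − 7)·80 = 3200.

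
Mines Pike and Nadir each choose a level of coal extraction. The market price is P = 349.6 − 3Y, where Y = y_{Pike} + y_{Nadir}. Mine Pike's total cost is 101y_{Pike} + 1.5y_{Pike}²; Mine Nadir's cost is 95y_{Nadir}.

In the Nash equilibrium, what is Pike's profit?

Mine Pike's profit: π = y_{Pike}(349.6 − 3(y_{Pike} + y_{Nadir})) − 101y_{Pike} − 1.5y_{Pike}².
∂π/∂y_{Pike} = 248.6 − 9y_{Pike} − 3y_{Nadir} = 0, so y_{Pike} = 1243/45 − (1/3)y_{Nadir}.
For Nadir: ∂π/∂y_{Nadir} = 254.6 − 6y_{Nadir} − 3y_{Pike} = 0 ⇒ y_{Nadir} = 1273/30 − 0.5y_{Pike}.
Substituting the second reaction function into the first: y_{Pike} = 1243/45 − (1/3)(1273/30 − 0.5y_{Pike}), which gives (5/6)y_{Pike} = 1213/90 ⇒ y_{Pike} = 1213/75.
Then y_{Nadir} = 1273/30 − 0.5·(1213/75) = 2576/75.
Price P = 349.6 − 3·50.52 = 198.04.
Pike's profit: (198.04 − 101)·(1213/75) − 1.5(1213/75)² = 1177.0952.

1177.0952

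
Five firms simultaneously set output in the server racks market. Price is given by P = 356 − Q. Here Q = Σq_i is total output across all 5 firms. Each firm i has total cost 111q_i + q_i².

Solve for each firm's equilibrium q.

A representative firm's profit is π_i = q_i(356 − Q) − 111q_i − q_i², with Q = q_i + Σ_{j≠i} q_j.
First-order condition: 245 − 4q_i − Σ_{j≠i} q_j = 0.
Imposing symmetry (q_j = q for all j) turns Σ_{j≠i} q_j into 4q, so 245 = 8q and q = 30.625.

30.625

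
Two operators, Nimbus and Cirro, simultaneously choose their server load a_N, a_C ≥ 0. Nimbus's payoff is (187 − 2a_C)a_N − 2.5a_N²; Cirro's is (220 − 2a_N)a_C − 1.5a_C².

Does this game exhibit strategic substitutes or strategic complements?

Expanding Nimbus's payoff: 187a_N − 2a_Ca_N − 2.5a_N².
∂π/∂a_N = 187 − 2a_C − 5a_N = 0, so a_N = 37.4 − 0.4a_C.
The best-response slope da_N/da_C = −0.4 < 0: the reaction function is downward-sloping, so the choices are strategic substitutes.

strategic substitutes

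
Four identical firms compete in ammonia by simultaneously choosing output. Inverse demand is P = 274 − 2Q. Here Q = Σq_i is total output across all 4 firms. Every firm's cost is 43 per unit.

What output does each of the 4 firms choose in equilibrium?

A representative firm's profit is π_i = q_i(274 − 2Q) − 43q_i, with Q = q_i + Σ_{j≠i} q_j.
First-order condition: 231 − 4q_i − 2Σ_{j≠i} q_j = 0.
With identical firms, set every q_j = q: then 231 − 4q − 6q = 0, i.e. q = 231/10 = 23.1.

23.1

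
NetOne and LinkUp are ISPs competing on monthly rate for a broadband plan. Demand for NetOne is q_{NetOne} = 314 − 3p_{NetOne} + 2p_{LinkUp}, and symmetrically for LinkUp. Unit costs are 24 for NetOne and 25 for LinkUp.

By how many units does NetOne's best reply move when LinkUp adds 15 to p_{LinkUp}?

NetOne's profit: π = (p_{NetOne} − 24)(314 − 3p_{NetOne} + 2p_{LinkUp}).
∂π/∂p_{NetOne} = 386 − 6p_{NetOne} + 2p_{LinkUp} = 0 ⇒ p_{NetOne} = 193/3 + (1/3)p_{LinkUp}.
The reaction-function slope is 1/3, so a 15-unit rise in p_{LinkUp} moves p_{NetOne} by 1/3 × 15 = 5. NetOne's best response rises — the actions are strategic complements.

5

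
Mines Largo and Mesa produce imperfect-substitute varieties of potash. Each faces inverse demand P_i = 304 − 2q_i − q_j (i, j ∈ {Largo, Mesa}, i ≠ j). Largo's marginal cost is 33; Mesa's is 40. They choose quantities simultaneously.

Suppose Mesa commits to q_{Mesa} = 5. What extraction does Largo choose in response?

66.5

Mine Largo's profit: π = q_{Largo}(304 − 2q_{Largo} − q_{Mesa}) − 33q_{Largo}.
∂π/∂q_{Largo} = 271 − 4q_{Largo} − q_{Mesa} = 0 ⇒ q_{Largo} = 67.75 − 0.25q_{Mesa}.
At q_{Mesa} = 5: q_{Largo} = 67.75 − 0.25·5 = 66.5.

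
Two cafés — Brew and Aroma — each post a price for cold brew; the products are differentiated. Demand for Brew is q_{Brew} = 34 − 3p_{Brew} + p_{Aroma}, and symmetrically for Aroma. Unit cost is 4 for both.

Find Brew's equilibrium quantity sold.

Brew's profit: π = (p_{Brew} − 4)(34 − 3p_{Brew} + p_{Aroma}).
∂π/∂p_{Brew} = 46 − 6p_{Brew} + p_{Aroma} = 0 ⇒ p_{Brew} = 23/3 + (1/6)p_{Aroma}.
The game is symmetric, so in equilibrium p_{Aroma} = p_{Brew}: the reaction function gives (5/6)p_{Brew} = 23/3, hence p_{Brew} = 9.2.
q_{Brew} = 34 − 3·9.2 + 9.2 = 15.6.

15.6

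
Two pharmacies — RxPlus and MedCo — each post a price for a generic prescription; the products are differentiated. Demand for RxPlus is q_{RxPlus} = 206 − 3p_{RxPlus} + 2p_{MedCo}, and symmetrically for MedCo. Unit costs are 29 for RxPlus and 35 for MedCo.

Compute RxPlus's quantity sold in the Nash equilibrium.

136.125

RxPlus's profit: π = (p_{RxPlus} − 29)(206 − 3p_{RxPlus} + 2p_{MedCo}).
∂π/∂p_{RxPlus} = 293 − 6p_{RxPlus} + 2p_{MedCo} = 0 ⇒ p_{RxPlus} = 293/6 + (1/3)p_{MedCo}.
Similarly p_{MedCo} = 311/6 + (1/3)p_{RxPlus}.
Plugging p_{MedCo} into RxPlus's best response: p_{RxPlus} = 293/6 + (1/3)(311/6 + (1/3)p_{RxPlus}) ⇒ (8/9)p_{RxPlus} = 595/9, so p_{RxPlus} = 74.375.
Then p_{MedCo} = 311/6 + (1/3)·74.375 = 76.625.
q_{RxPlus} = 206 − 3·74.375 + 2·76.625 = 136.125.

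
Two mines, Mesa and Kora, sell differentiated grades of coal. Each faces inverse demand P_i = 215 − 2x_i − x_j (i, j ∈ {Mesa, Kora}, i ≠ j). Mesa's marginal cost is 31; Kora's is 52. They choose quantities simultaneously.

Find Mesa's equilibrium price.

Mine Mesa's profit: π = x_{Mesa}(215 − 2x_{Mesa} − x_{Kora}) − 31x_{Mesa}.
∂π/∂x_{Mesa} = 184 − 4x_{Mesa} − x_{Kora} = 0 ⇒ x_{Mesa} = 46 − 0.25x_{Kora}.
Similarly x_{Kora} = 40.75 − 0.25x_{Mesa}.
Substituting the second reaction function into the first: x_{Mesa} = 46 − 0.25(40.75 − 0.25x_{Mesa}), which gives 0.9375x_{Mesa} = 35.8125 ⇒ x_{Mesa} = 38.2.
Then x_{Kora} = 40.75 − 0.25·38.2 = 31.2.
P_{Mesa} = 215 − 2·38.2 − 31.2 = 107.4.

107.4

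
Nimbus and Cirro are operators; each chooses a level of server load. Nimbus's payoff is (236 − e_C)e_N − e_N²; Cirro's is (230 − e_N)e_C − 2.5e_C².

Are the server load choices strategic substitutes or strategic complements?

Expanding Nimbus's payoff: 236e_N − e_Ce_N − e_N².
∂π/∂e_N = 236 − e_C − 2e_N = 0, so e_N = 118 − 0.5e_C.
The best-response slope de_N/de_C = −0.5 < 0: the reaction function is downward-sloping, so the choices are strategic substitutes.

strategic substitutes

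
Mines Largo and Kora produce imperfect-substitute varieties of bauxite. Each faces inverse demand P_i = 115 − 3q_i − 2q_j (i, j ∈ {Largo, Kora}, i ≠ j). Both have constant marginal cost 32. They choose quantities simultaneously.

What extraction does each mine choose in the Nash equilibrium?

Mine Largo's profit: π = q_{Largo}(115 − 3q_{Largo} − 2q_{Kora}) − 32q_{Largo}.
∂π/∂q_{Largo} = 83 − 6q_{Largo} − 2q_{Kora} = 0 ⇒ q_{Largo} = 83/6 − (1/3)q_{Kora}.
The game is symmetric, so in equilibrium q_{Kora} = q_{Largo}: the reaction function gives (4/3)q_{Largo} = 83/6, hence q_{Largo} = 10.375.

10.375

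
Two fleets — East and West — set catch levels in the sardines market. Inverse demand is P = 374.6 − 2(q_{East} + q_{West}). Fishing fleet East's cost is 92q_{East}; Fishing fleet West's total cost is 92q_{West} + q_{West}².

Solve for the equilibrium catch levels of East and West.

Fishing fleet East's profit: π = q_{East}(374.6 − 2(q_{East} + q_{West})) − 92q_{East}.
∂π/∂q_{East} = 282.6 − 4q_{East} − 2q_{West} = 0, so q_{East} = 70.65 − 0.5q_{West}.
For West: ∂π/∂q_{West} = 282.6 − 6q_{West} − 2q_{East} = 0 ⇒ q_{West} = 47.1 − (1/3)q_{East}.
Solving the two reaction functions simultaneously: (1 − (−0.5)(−1/3))q_{East} = 70.65 − 0.5·47.1, so (5/6)q_{East} = 47.1 and q_{East} = 56.52.
Then q_{West} = 47.1 − (1/3)·56.52 = 28.26.

56.52, 28.26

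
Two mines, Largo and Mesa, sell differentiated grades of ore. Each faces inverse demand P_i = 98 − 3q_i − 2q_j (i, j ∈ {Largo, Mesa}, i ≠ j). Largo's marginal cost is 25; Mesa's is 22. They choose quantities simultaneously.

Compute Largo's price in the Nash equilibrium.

Mine Largo's profit: π = q_{Largo}(98 − 3q_{Largo} − 2q_{Mesa}) − 25q_{Largo}.
∂π/∂q_{Largo} = 73 − 6q_{Largo} − 2q_{Mesa} = 0 ⇒ q_{Largo} = 73/6 − (1/3)q_{Mesa}.
Similarly q_{Mesa} = 38/3 − (1/3)q_{Largo}.
Solving the two reaction functions simultaneously: (1 − (−1/3)(−1/3))q_{Largo} = 73/6 − (1/3)·(38/3), so (8/9)q_{Largo} = 143/18 and q_{Largo} = 8.9375.
Then q_{Mesa} = 38/3 − (1/3)·8.9375 = 9.6875.
P_{Largo} = 98 − 3·8.9375 − 2·9.6875 = 51.8125.

51.8125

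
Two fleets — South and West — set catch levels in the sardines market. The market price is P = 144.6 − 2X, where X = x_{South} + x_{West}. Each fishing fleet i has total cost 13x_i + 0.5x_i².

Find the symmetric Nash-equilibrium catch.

Fishing fleet South's profit: π = x_{South}(144.6 − 2(x_{South} + x_{West})) − 13x_{South} − 0.5x_{South}².
∂π/∂x_{South} = 131.6 − 5x_{South} − 2x_{West} = 0, so x_{South} = 26.32 − 0.4x_{West}.
Setting x_{South} = x_{West} in the reaction function: x_{South} = 26.32 − 0.4x_{South}, so x_{South} = 26.32 / 1.4 = 18.8.

18.8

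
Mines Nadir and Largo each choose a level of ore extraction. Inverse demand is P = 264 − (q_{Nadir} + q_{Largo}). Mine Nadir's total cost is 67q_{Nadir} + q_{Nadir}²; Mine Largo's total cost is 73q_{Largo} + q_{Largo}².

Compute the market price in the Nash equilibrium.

Mine Nadir's profit: π = q_{Nadir}(264 − (q_{Nadir} + q_{Largo})) − 67q_{Nadir} − q_{Nadir}².
∂π/∂q_{Nadir} = 197 − 4q_{Nadir} − q_{Largo} = 0, so q_{Nadir} = 49.25 − 0.25q_{Largo}.
By the same steps for Largo: q_{Largo} = 47.75 − 0.25q_{Nadir}.
Solving the two reaction functions simultaneously: (1 − (−0.25)(−0.25))q_{Nadir} = 49.25 − 0.25·47.75, so 0.9375q_{Nadir} = 37.3125 and q_{Nadir} = 39.8.
Then q_{Largo} = 47.75 − 0.25·39.8 = 37.8.
Equilibrium price: P = 264 − 77.6 = 186.4.

186.4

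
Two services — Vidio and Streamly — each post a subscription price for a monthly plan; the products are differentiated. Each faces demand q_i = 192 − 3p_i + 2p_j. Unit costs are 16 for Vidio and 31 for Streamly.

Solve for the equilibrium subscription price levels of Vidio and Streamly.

62.8125, 68.4375

Vidio's profit: π = (p_{Vidio} − 16)(192 − 3p_{Vidio} + 2p_{Streamly}).
∂π/∂p_{Vidio} = 240 − 6p_{Vidio} + 2p_{Streamly} = 0 ⇒ p_{Vidio} = 40 + (1/3)p_{Streamly}.
Similarly p_{Streamly} = 47.5 + (1/3)p_{Vidio}.
Substituting the second reaction function into the first: p_{Vidio} = 40 + (1/3)(47.5 + (1/3)p_{Vidio}), which gives (8/9)p_{Vidio} = 335/6 ⇒ p_{Vidio} = 62.8125.
Then p_{Streamly} = 47.5 + (1/3)·62.8125 = 68.4375.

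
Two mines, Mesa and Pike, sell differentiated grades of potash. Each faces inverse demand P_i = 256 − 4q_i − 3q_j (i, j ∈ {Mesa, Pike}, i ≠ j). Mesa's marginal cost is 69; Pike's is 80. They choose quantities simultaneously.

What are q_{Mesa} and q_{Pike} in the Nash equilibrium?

Mine Mesa's profit: π = q_{Mesa}(256 − 4q_{Mesa} − 3q_{Pike}) − 69q_{Mesa}.
∂π/∂q_{Mesa} = 187 − 8q_{Mesa} − 3q_{Pike} = 0 ⇒ q_{Mesa} = 23.375 − 0.375q_{Pike}.
Similarly q_{Pike} = 22 − 0.375q_{Mesa}.
Substituting the second reaction function into the first: q_{Mesa} = 23.375 − 0.375(22 − 0.375q_{Mesa}), which gives (55/64)q_{Mesa} = 15.125 ⇒ q_{Mesa} = 17.6.
Then q_{Pike} = 22 − 0.375·17.6 = 15.4.

17.6, 15.4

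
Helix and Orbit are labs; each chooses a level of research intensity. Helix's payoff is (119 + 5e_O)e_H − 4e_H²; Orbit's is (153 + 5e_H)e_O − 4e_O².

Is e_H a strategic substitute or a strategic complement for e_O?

Expanding Helix's payoff: 119e_H + 5e_Oe_H − 4e_H².
∂π/∂e_H = 119 + 5e_O − 8e_H = 0, so e_H = 14.875 + 0.625e_O.
The best-response slope de_H/de_O = 0.625 > 0: the reaction function is upward-sloping, so the choices are strategic complements.

strategic complements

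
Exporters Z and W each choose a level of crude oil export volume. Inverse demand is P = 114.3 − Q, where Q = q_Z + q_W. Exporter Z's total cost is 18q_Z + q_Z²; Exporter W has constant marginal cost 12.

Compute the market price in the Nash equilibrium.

56.7

Exporter Z's profit: π = q_Z(114.3 − (q_Z + q_W)) − 18q_Z − q_Z².
∂π/∂q_Z = 96.3 − 4q_Z − q_W = 0, so q_Z = 24.075 − 0.25q_W.
For W: ∂π/∂q_W = 102.3 − 2q_W − q_Z = 0 ⇒ q_W = 51.15 − 0.5q_Z.
Substituting the second reaction function into the first: q_Z = 24.075 − 0.25(51.15 − 0.5q_Z), which gives 0.875q_Z = 11.2875 ⇒ q_Z = 12.9.
Then q_W = 51.15 − 0.5·12.9 = 44.7.
Equilibrium price: P = 114.3 − 57.6 = 56.7.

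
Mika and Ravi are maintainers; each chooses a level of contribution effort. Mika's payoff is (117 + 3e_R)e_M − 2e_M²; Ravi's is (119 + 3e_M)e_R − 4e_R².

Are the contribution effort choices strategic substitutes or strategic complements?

strategic complements

Expanding Mika's payoff: 117e_M + 3e_Re_M − 2e_M².
∂π/∂e_M = 117 + 3e_R − 4e_M = 0, so e_M = 29.25 + 0.75e_R.
The best-response slope de_M/de_R = 0.75 > 0: the reaction function is upward-sloping, so the choices are strategic complements.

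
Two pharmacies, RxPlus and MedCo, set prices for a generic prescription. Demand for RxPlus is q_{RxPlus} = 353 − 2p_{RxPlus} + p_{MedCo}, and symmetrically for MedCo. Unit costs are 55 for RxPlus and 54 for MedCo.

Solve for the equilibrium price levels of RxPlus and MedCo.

RxPlus's profit: π = (p_{RxPlus} − 55)(353 − 2p_{RxPlus} + p_{MedCo}).
∂π/∂p_{RxPlus} = 463 − 4p_{RxPlus} + p_{MedCo} = 0 ⇒ p_{RxPlus} = 115.75 + 0.25p_{MedCo}.
Similarly p_{MedCo} = 115.25 + 0.25p_{RxPlus}.
Substituting the second reaction function into the first: p_{RxPlus} = 115.75 + 0.25(115.25 + 0.25p_{RxPlus}), which gives 0.9375p_{RxPlus} = 144.5625 ⇒ p_{RxPlus} = 154.2.
Then p_{MedCo} = 115.25 + 0.25·154.2 = 153.8.

154.2, 153.8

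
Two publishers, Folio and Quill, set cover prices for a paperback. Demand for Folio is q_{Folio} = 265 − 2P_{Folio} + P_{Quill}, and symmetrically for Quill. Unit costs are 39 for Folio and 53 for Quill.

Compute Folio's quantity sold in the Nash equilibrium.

154.4

Folio's profit: π = (P_{Folio} − 39)(265 − 2P_{Folio} + P_{Quill}).
∂π/∂P_{Folio} = 343 − 4P_{Folio} + P_{Quill} = 0 ⇒ P_{Folio} = 85.75 + 0.25P_{Quill}.
Similarly P_{Quill} = 92.75 + 0.25P_{Folio}.
Plugging P_{Quill} into Folio's best response: P_{Folio} = 85.75 + 0.25(92.75 + 0.25P_{Folio}) ⇒ 0.9375P_{Folio} = 108.9375, so P_{Folio} = 116.2.
Then P_{Quill} = 92.75 + 0.25·116.2 = 121.8.
q_{Folio} = 265 − 2·116.2 + 121.8 = 154.4.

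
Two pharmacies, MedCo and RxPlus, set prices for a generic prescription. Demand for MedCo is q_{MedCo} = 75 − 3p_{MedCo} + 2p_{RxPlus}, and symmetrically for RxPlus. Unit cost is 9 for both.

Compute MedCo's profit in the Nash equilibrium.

816.75

MedCo's profit: π = (p_{MedCo} − 9)(75 − 3p_{MedCo} + 2p_{RxPlus}).
∂π/∂p_{MedCo} = 102 − 6p_{MedCo} + 2p_{RxPlus} = 0 ⇒ p_{MedCo} = 17 + (1/3)p_{RxPlus}.
The game is symmetric, so in equilibrium p_{RxPlus} = p_{MedCo}: the reaction function gives (2/3)p_{MedCo} = 17, hence p_{MedCo} = 25.5.
q_{MedCo} = 75 − 3·25.5 + 2·25.5 = 49.5.
Profit = (25.5 − 9)·49.5 = 816.75.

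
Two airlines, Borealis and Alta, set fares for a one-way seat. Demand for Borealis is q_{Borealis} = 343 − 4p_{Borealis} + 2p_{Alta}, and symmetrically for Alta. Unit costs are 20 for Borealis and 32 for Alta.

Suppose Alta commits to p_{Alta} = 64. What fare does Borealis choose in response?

68.875

Borealis's profit: π = (p_{Borealis} − 20)(343 − 4p_{Borealis} + 2p_{Alta}).
∂π/∂p_{Borealis} = 423 − 8p_{Borealis} + 2p_{Alta} = 0 ⇒ p_{Borealis} = 52.875 + 0.25p_{Alta}.
At p_{Alta} = 64: p_{Borealis} = 52.875 + 0.25·64 = 68.875.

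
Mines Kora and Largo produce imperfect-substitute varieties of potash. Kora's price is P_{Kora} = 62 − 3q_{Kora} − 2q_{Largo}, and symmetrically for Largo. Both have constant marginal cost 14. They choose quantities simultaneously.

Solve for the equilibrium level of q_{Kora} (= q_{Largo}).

6

Mine Kora's profit: π = q_{Kora}(62 − 3q_{Kora} − 2q_{Largo}) − 14q_{Kora}.
∂π/∂q_{Kora} = 48 − 6q_{Kora} − 2q_{Largo} = 0 ⇒ q_{Kora} = 8 − (1/3)q_{Largo}.
Setting q_{Kora} = q_{Largo} in the reaction function: q_{Kora} = 8 − (1/3)q_{Kora}, so q_{Kora} = 8 / (4/3) = 6.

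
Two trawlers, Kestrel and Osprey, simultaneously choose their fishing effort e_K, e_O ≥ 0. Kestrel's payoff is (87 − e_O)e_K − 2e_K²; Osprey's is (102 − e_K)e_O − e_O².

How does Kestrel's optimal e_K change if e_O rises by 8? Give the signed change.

Expanding Kestrel's payoff: 87e_K − e_Oe_K − 2e_K².
∂π/∂e_K = 87 − e_O − 4e_K = 0, so e_K = 21.75 − 0.25e_O.
The reaction-function slope is −0.25, so an 8-unit rise in e_O moves e_K by −0.25 × 8 = −2. Kestrel's best response falls — the actions are strategic substitutes.

-2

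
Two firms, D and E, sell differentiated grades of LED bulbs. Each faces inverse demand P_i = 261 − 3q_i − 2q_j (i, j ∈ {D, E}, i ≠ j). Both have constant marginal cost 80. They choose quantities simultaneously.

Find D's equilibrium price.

Firm D's profit: π = q_D(261 − 3q_D − 2q_E) − 80q_D.
∂π/∂q_D = 181 − 6q_D − 2q_E = 0 ⇒ q_D = 181/6 − (1/3)q_E.
By symmetry q_E = q_D; substituting into the reaction function, (4/3)q_D = 181/6 and q_D = 22.625.
P_D = 261 − 3·22.625 − 2·22.625 = 147.875.

147.875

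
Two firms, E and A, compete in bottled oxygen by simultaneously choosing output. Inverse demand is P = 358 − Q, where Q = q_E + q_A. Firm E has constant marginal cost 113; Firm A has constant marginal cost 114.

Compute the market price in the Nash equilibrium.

195

Firm E's profit: π = q_E(358 − (q_E + q_A)) − 113q_E.
∂π/∂q_E = 245 − 2q_E − q_A = 0, so q_E = 122.5 − 0.5q_A.
By the same steps for A: q_A = 122 − 0.5q_E.
Solving the two reaction functions simultaneously: (1 − (−0.5)(−0.5))q_E = 122.5 − 0.5·122, so 0.75q_E = 61.5 and q_E = 82.
Then q_A = 122 − 0.5·82 = 81.
Equilibrium price: P = 358 − 163 = 195.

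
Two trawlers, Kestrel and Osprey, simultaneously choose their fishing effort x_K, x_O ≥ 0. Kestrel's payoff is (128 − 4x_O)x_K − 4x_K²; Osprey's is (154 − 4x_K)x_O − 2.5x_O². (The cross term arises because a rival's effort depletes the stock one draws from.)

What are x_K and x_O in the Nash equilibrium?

1, 30

Expanding Kestrel's payoff: 128x_K − 4x_Ox_K − 4x_K².
∂π/∂x_K = 128 − 4x_O − 8x_K = 0, so x_K = 16 − 0.5x_O.
Likewise for Osprey: x_O = 30.8 − 0.8x_K.
Plugging x_O into Kestrel's best response: x_K = 16 − 0.5(30.8 − 0.8x_K) ⇒ 0.6x_K = 0.6, so x_K = 1.
Then x_O = 30.8 − 0.8·1 = 30.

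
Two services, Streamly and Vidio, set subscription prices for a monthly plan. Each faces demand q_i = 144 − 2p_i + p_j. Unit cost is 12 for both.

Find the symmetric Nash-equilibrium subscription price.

56

Streamly's profit: π = (p_{Streamly} − 12)(144 − 2p_{Streamly} + p_{Vidio}).
∂π/∂p_{Streamly} = 168 − 4p_{Streamly} + p_{Vidio} = 0 ⇒ p_{Streamly} = 42 + 0.25p_{Vidio}.
By symmetry p_{Vidio} = p_{Streamly}; substituting into the reaction function, 0.75p_{Streamly} = 42 and p_{Streamly} = 56.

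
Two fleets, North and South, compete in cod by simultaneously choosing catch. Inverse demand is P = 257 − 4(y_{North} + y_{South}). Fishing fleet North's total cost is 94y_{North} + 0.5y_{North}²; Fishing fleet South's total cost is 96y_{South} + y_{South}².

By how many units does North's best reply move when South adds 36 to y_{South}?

-16

Fishing fleet North's profit: π = y_{North}(257 − 4(y_{North} + y_{South})) − 94y_{North} − 0.5y_{North}².
∂π/∂y_{North} = 163 − 9y_{North} − 4y_{South} = 0, so y_{North} = 163/9 − (4/9)y_{South}.
The reaction-function slope is −4/9, so a 36-unit rise in y_{South} moves y_{North} by −4/9 × 36 = −16. North's best response falls — the actions are strategic substitutes.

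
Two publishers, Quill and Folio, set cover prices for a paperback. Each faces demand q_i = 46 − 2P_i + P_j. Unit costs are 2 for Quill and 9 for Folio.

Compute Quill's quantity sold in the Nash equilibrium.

31.2

Quill's profit: π = (P_{Quill} − 2)(46 − 2P_{Quill} + P_{Folio}).
∂π/∂P_{Quill} = 50 − 4P_{Quill} + P_{Folio} = 0 ⇒ P_{Quill} = 12.5 + 0.25P_{Folio}.
Similarly P_{Folio} = 16 + 0.25P_{Quill}.
Substituting the second reaction function into the first: P_{Quill} = 12.5 + 0.25(16 + 0.25P_{Quill}), which gives 0.9375P_{Quill} = 16.5 ⇒ P_{Quill} = 17.6.
Then P_{Folio} = 16 + 0.25·17.6 = 20.4.
q_{Quill} = 46 − 2·17.6 + 20.4 = 31.2.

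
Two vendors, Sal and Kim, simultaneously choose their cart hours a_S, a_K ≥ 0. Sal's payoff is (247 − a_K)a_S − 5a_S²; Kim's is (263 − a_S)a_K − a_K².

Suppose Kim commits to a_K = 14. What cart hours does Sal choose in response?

Expanding Sal's payoff: 247a_S − a_Ka_S − 5a_S².
∂π/∂a_S = 247 − a_K − 10a_S = 0, so a_S = 24.7 − 0.1a_K.
At a_K = 14: a_S = 24.7 − 0.1·14 = 23.3.

23.3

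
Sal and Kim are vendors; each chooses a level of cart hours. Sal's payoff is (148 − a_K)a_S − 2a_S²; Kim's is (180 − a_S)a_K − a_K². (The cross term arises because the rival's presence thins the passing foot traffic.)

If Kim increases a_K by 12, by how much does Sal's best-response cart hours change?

-3

Expanding Sal's payoff: 148a_S − a_Ka_S − 2a_S².
∂π/∂a_S = 148 − a_K − 4a_S = 0, so a_S = 37 − 0.25a_K.
The reaction-function slope is −0.25, so a 12-unit rise in a_K moves a_S by −0.25 × 12 = −3. Sal's best response falls — the actions are strategic substitutes.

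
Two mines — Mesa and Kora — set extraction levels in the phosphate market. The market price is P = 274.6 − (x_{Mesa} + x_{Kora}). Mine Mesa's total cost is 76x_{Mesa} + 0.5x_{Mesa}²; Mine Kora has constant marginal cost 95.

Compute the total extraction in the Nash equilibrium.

Mine Mesa's profit: π = x_{Mesa}(274.6 − (x_{Mesa} + x_{Kora})) − 76x_{Mesa} − 0.5x_{Mesa}².
∂π/∂x_{Mesa} = 198.6 − 3x_{Mesa} − x_{Kora} = 0, so x_{Mesa} = 66.2 − (1/3)x_{Kora}.
For Kora: ∂π/∂x_{Kora} = 179.6 − 2x_{Kora} − x_{Mesa} = 0 ⇒ x_{Kora} = 89.8 − 0.5x_{Mesa}.
Solving the two reaction functions simultaneously: (1 − (−1/3)(−0.5))x_{Mesa} = 66.2 − (1/3)·89.8, so (5/6)x_{Mesa} = 544/15 and x_{Mesa} = 43.52.
Then x_{Kora} = 89.8 − 0.5·43.52 = 68.04.
Total extraction: 43.52 + 68.04 = 111.56.

111.56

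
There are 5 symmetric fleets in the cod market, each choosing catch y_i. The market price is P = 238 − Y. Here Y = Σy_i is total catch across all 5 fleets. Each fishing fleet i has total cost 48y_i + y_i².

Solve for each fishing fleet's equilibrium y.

23.75

A representative fishing fleet's profit is π_i = y_i(238 − Y) − 48y_i − y_i², with Y = y_i + Σ_{j≠i} y_j.
First-order condition: 190 − 4y_i − Σ_{j≠i} y_j = 0.
With identical fishing fleets, set every y_j = y: then 190 − 4y − 4y = 0, i.e. y = 190/8 = 23.75.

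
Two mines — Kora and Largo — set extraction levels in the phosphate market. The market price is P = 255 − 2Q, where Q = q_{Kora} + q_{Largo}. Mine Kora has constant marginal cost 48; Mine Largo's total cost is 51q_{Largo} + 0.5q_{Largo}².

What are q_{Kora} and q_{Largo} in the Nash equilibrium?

Mine Kora's profit: π = q_{Kora}(255 − 2(q_{Kora} + q_{Largo})) − 48q_{Kora}.
∂π/∂q_{Kora} = 207 − 4q_{Kora} − 2q_{Largo} = 0, so q_{Kora} = 51.75 − 0.5q_{Largo}.
For Largo: ∂π/∂q_{Largo} = 204 − 5q_{Largo} − 2q_{Kora} = 0 ⇒ q_{Largo} = 40.8 − 0.4q_{Kora}.
Plugging q_{Largo} into Kora's best response: q_{Kora} = 51.75 − 0.5(40.8 − 0.4q_{Kora}) ⇒ 0.8q_{Kora} = 31.35, so q_{Kora} = 39.1875.
Then q_{Largo} = 40.8 − 0.4·39.1875 = 25.125.

39.1875, 25.125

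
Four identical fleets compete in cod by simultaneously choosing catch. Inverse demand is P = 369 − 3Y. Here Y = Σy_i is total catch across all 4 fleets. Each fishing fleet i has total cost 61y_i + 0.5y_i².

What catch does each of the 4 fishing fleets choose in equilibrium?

A representative fishing fleet's profit is π_i = y_i(369 − 3Y) − 61y_i − 0.5y_i², with Y = y_i + Σ_{j≠i} y_j.
First-order condition: 308 − 7y_i − 3Σ_{j≠i} y_j = 0.
With identical fishing fleets, set every y_j = y: then 308 − 7y − 9y = 0, i.e. y = 308/16 = 19.25.

19.25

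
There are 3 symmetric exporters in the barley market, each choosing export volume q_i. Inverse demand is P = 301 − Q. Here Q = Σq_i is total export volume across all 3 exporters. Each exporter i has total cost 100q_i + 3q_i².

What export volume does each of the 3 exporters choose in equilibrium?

A representative exporter's profit is π_i = q_i(301 − Q) − 100q_i − 3q_i², with Q = q_i + Σ_{j≠i} q_j.
First-order condition: 201 − 8q_i − Σ_{j≠i} q_j = 0.
With identical exporters, set every q_j = q: then 201 − 8q − 2q = 0, i.e. q = 201/10 = 20.1.

20.1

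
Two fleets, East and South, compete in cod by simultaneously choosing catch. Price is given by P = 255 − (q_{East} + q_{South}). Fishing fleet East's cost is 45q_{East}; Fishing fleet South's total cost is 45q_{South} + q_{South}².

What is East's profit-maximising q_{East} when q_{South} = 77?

Fishing fleet East's profit: π = q_{East}(255 − (q_{East} + q_{South})) − 45q_{East}.
∂π/∂q_{East} = 210 − 2q_{East} − q_{South} = 0, so q_{East} = 105 − 0.5q_{South}.
At q_{South} = 77: q_{East} = 105 − 0.5·77 = 66.5.

66.5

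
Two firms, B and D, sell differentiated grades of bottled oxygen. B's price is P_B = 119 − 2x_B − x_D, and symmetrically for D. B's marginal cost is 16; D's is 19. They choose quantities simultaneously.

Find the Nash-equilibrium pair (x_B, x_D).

Firm B's profit: π = x_B(119 − 2x_B − x_D) − 16x_B.
∂π/∂x_B = 103 − 4x_B − x_D = 0 ⇒ x_B = 25.75 − 0.25x_D.
Similarly x_D = 25 − 0.25x_B.
Substituting the second reaction function into the first: x_B = 25.75 − 0.25(25 − 0.25x_B), which gives 0.9375x_B = 19.5 ⇒ x_B = 20.8.
Then x_D = 25 − 0.25·20.8 = 19.8.

20.8, 19.8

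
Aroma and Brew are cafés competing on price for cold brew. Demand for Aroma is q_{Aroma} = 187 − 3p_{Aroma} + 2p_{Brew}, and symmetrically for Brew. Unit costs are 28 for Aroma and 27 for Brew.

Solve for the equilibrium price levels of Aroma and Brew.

Aroma's profit: π = (p_{Aroma} − 28)(187 − 3p_{Aroma} + 2p_{Brew}).
∂π/∂p_{Aroma} = 271 − 6p_{Aroma} + 2p_{Brew} = 0 ⇒ p_{Aroma} = 271/6 + (1/3)p_{Brew}.
Similarly p_{Brew} = 134/3 + (1/3)p_{Aroma}.
Plugging p_{Brew} into Aroma's best response: p_{Aroma} = 271/6 + (1/3)(134/3 + (1/3)p_{Aroma}) ⇒ (8/9)p_{Aroma} = 1081/18, so p_{Aroma} = 67.5625.
Then p_{Brew} = 134/3 + (1/3)·67.5625 = 67.1875.

67.5625, 67.1875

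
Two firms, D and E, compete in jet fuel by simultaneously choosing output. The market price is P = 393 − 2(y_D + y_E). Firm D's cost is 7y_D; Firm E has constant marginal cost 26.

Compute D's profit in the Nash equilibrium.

Firm D's profit: π = y_D(393 − 2(y_D + y_E)) − 7y_D.
∂π/∂y_D = 386 − 4y_D − 2y_E = 0, so y_D = 96.5 − 0.5y_E.
By the same steps for E: y_E = 91.75 − 0.5y_D.
Plugging y_E into D's best response: y_D = 96.5 − 0.5(91.75 − 0.5y_D) ⇒ 0.75y_D = 50.625, so y_D = 67.5.
Then y_E = 91.75 − 0.5·67.5 = 58.
Price P = 393 − 2·125.5 = 142.
D's profit: (142 − 7)·67.5 = 9112.5.

9112.5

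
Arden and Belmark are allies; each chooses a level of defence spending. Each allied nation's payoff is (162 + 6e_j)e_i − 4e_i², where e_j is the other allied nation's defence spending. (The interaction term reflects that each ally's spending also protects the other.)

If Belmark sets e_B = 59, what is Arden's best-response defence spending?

Arden's payoff is (162 + 6e_B)e_A − 4e_A².
∂π/∂e_A = 162 + 6e_B − 8e_A = 0, so e_A = 20.25 + 0.75e_B.
At e_B = 59: e_A = 20.25 + 0.75·59 = 64.5.

64.5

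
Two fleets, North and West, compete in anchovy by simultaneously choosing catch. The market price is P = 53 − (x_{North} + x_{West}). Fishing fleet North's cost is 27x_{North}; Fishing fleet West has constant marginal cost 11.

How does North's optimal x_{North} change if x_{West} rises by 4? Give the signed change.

-2

Fishing fleet North's profit: π = x_{North}(53 − (x_{North} + x_{West})) − 27x_{North}.
∂π/∂x_{North} = 26 − 2x_{North} − x_{West} = 0, so x_{North} = 13 − 0.5x_{West}.
The reaction-function slope is −0.5, so a 4-unit rise in x_{West} moves x_{North} by −0.5 × 4 = −2. North's best response falls — the actions are strategic substitutes.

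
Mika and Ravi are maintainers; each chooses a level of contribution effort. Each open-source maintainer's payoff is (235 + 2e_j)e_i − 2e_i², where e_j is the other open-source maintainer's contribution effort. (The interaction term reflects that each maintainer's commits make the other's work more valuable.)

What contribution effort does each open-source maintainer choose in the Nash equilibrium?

Mika's payoff is (235 + 2e_R)e_M − 2e_M².
∂π/∂e_M = 235 + 2e_R − 4e_M = 0, so e_M = 58.75 + 0.5e_R.
The game is symmetric, so in equilibrium e_R = e_M: the reaction function gives 0.5e_M = 58.75, hence e_M = 117.5.

117.5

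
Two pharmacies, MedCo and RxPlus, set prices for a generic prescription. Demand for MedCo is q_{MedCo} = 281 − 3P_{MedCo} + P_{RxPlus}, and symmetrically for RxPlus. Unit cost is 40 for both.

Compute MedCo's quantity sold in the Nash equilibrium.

120.6

MedCo's profit: π = (P_{MedCo} − 40)(281 − 3P_{MedCo} + P_{RxPlus}).
∂π/∂P_{MedCo} = 401 − 6P_{MedCo} + P_{RxPlus} = 0 ⇒ P_{MedCo} = 401/6 + (1/6)P_{RxPlus}.
The game is symmetric, so in equilibrium P_{RxPlus} = P_{MedCo}: the reaction function gives (5/6)P_{MedCo} = 401/6, hence P_{MedCo} = 80.2.
q_{MedCo} = 281 − 3·80.2 + 80.2 = 120.6.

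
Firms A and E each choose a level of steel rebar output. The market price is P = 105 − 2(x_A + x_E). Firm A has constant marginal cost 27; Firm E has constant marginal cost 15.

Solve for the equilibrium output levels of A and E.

Firm A's profit: π = x_A(105 − 2(x_A + x_E)) − 27x_A.
∂π/∂x_A = 78 − 4x_A − 2x_E = 0, so x_A = 19.5 − 0.5x_E.
By the same steps for E: x_E = 22.5 − 0.5x_A.
Plugging x_E into A's best response: x_A = 19.5 − 0.5(22.5 − 0.5x_A) ⇒ 0.75x_A = 8.25, so x_A = 11.
Then x_E = 22.5 − 0.5·11 = 17.

11, 17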